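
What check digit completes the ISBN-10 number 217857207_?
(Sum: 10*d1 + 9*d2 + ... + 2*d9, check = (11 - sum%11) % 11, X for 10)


Weighted sum: 228
228 mod 11 = 8

Check digit: 3


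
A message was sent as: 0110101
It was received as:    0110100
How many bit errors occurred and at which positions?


XOR: 0000001

1 error(s) at position(s): 6


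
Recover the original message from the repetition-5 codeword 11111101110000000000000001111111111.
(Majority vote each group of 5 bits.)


Groups: 11111, 10111, 00000, 00000, 00000, 11111, 11111
Majority votes: 1100011

1100011


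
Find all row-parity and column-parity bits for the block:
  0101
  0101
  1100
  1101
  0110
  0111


Row parities: 000101
Column parities: 0000

Row P: 000101, Col P: 0000, Corner: 0


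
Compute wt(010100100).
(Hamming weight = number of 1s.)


Counting 1s in 010100100

3


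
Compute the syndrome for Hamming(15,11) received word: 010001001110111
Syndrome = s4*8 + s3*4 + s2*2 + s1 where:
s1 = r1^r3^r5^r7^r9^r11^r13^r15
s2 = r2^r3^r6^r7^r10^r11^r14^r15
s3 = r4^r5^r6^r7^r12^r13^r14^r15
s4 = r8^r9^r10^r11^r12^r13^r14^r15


s1=0, s2=0, s3=0, s4=0

Syndrome = 0 (no error)


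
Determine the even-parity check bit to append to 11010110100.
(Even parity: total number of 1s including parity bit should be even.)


Number of 1s in data: 6
Parity bit: 0

0


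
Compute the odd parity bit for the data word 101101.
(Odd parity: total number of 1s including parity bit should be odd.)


Number of 1s in data: 4
Parity bit: 1

1


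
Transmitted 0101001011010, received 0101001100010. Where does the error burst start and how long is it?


XOR: 0000000111000

Burst at position 7, length 3


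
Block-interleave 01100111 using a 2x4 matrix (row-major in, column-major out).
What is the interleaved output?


Matrix:
  0110
  0111
Read columns: 00111101

00111101


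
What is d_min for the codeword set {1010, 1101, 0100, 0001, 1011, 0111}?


Comparing all pairs, minimum distance: 1
Can detect 0 errors, correct 0 errors

1


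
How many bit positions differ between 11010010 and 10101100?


XOR: 01111110
Count of 1s: 6

6


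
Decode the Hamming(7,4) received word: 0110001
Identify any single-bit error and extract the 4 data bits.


Syndrome = 6: error at position 6

Data: 1011 (corrected bit 6)


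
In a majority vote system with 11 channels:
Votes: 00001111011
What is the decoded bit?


Ones: 6 out of 11
Threshold: 6

1 (6/11 voted 1)


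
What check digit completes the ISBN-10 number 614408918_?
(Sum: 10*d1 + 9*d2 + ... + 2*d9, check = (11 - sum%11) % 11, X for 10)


Weighted sum: 224
224 mod 11 = 4

Check digit: 7


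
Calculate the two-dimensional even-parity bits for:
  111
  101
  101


Row parities: 100
Column parities: 111

Row P: 100, Col P: 111, Corner: 1


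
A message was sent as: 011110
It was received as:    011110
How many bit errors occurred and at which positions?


XOR: 000000

0 errors (received matches sent)


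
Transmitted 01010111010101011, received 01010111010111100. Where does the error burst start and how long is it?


XOR: 00000000000010111

Burst at position 12, length 5


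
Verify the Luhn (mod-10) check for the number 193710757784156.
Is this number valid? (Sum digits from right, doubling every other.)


Luhn sum = 63
63 mod 10 = 3

Invalid (Luhn sum mod 10 = 3)


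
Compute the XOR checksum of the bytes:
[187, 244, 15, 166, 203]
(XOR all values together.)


XOR chain: 187 ^ 244 ^ 15 ^ 166 ^ 203 = 45

45


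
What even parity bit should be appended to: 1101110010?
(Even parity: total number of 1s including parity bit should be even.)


Number of 1s in data: 6
Parity bit: 0

0


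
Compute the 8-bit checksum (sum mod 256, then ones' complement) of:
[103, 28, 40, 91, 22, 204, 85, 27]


Sum = 600 mod 256 = 88
Complement = 167

167


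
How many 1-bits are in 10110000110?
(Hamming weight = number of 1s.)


Counting 1s in 10110000110

5


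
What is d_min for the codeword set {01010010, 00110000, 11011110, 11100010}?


Comparing all pairs, minimum distance: 3
Can detect 2 errors, correct 1 errors

3


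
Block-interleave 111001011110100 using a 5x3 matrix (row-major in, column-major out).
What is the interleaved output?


Matrix:
  111
  001
  011
  110
  100
Read columns: 100111011011100

100111011011100


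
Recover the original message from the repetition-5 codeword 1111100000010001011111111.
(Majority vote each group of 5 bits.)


Groups: 11111, 00000, 01000, 10111, 11111
Majority votes: 10011

10011


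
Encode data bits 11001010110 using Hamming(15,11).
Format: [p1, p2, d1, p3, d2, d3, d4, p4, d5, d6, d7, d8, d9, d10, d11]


Parity bits: p1=1, p2=1, p3=1, p4=0

111110001010110


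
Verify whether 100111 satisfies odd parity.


Number of 1s: 4

No, parity error (4 ones)


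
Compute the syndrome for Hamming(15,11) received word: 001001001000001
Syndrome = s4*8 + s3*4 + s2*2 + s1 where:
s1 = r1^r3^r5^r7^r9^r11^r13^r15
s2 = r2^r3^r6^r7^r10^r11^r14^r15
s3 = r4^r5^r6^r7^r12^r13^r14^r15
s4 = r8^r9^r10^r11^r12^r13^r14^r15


s1=1, s2=1, s3=0, s4=0

Syndrome = 3 (error at position 3)


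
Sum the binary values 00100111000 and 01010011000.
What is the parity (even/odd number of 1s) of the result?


00100111000 = 312
01010011000 = 664
Sum = 976 = 1111010000
1s count = 5

odd parity (5 ones in 1111010000)


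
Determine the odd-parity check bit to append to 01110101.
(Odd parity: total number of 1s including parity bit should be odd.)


Number of 1s in data: 5
Parity bit: 0

0


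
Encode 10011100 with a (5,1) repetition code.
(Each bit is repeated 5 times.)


Each bit -> 5 copies

1111100000000001111111111111110000000000


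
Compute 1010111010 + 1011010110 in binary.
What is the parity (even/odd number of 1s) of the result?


1010111010 = 698
1011010110 = 726
Sum = 1424 = 10110010000
1s count = 4

even parity (4 ones in 10110010000)


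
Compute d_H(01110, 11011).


XOR: 10101
Count of 1s: 3

3


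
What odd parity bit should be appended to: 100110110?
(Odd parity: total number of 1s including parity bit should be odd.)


Number of 1s in data: 5
Parity bit: 0

0


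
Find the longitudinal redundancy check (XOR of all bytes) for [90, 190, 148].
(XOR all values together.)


XOR chain: 90 ^ 190 ^ 148 = 112

112


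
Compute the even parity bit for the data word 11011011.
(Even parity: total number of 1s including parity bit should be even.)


Number of 1s in data: 6
Parity bit: 0

0


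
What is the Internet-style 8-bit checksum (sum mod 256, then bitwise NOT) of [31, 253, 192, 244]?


Sum = 720 mod 256 = 208
Complement = 47

47


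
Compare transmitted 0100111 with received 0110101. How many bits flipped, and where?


XOR: 0010010

2 error(s) at position(s): 2, 5


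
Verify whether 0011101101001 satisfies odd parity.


Number of 1s: 7

Yes, parity is correct (7 ones)


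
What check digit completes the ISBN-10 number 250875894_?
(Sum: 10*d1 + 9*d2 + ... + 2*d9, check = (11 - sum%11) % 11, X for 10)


Weighted sum: 255
255 mod 11 = 2

Check digit: 9


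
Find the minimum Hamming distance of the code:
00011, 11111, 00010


Comparing all pairs, minimum distance: 1
Can detect 0 errors, correct 0 errors

1


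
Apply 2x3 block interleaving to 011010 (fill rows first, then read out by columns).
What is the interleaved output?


Matrix:
  011
  010
Read columns: 001110

001110


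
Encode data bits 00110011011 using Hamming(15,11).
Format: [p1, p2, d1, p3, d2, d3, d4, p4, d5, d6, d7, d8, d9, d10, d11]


Parity bits: p1=1, p2=1, p3=1, p4=0

110101100011011


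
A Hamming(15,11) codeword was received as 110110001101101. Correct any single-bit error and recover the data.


Syndrome = 15: error at position 15

Data: 01001101100 (corrected bit 15)


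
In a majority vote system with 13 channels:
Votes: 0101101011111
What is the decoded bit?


Ones: 9 out of 13
Threshold: 7

1 (9/13 voted 1)


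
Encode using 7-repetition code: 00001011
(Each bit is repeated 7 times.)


Each bit -> 7 copies

00000000000000000000000000001111111000000011111111111111


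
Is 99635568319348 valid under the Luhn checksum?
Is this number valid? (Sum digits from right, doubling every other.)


Luhn sum = 76
76 mod 10 = 6

Invalid (Luhn sum mod 10 = 6)


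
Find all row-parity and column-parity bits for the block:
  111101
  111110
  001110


Row parities: 111
Column parities: 001101

Row P: 111, Col P: 001101, Corner: 1


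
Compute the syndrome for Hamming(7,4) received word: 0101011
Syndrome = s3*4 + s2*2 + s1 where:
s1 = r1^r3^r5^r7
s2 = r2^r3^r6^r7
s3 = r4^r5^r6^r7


s1=1, s2=1, s3=1

Syndrome = 7 (error at position 7)


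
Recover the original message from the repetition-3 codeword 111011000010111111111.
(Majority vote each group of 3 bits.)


Groups: 111, 011, 000, 010, 111, 111, 111
Majority votes: 1100111

1100111


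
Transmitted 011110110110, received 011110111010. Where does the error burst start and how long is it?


XOR: 000000001100

Burst at position 8, length 2


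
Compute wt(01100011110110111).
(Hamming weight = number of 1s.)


Counting 1s in 01100011110110111

11


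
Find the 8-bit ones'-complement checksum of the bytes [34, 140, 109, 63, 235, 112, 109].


Sum = 802 mod 256 = 34
Complement = 221

221


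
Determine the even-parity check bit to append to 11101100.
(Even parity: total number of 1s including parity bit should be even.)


Number of 1s in data: 5
Parity bit: 1

1


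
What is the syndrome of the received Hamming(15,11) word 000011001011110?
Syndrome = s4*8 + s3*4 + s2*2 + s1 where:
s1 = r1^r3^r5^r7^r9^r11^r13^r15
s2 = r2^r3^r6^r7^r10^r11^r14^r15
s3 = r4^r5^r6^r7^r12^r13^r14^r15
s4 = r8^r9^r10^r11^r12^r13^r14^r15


s1=0, s2=1, s3=1, s4=1

Syndrome = 14 (error at position 14)


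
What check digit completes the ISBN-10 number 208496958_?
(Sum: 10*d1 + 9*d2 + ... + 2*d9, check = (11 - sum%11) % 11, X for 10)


Weighted sum: 263
263 mod 11 = 10

Check digit: 1


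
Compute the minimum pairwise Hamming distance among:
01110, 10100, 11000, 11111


Comparing all pairs, minimum distance: 2
Can detect 1 errors, correct 0 errors

2


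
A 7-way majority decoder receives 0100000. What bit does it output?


Ones: 1 out of 7
Threshold: 4

0 (1/7 voted 1)


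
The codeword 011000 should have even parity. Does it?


Number of 1s: 2

Yes, parity is correct (2 ones)


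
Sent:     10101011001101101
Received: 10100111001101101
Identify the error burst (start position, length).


XOR: 00001100000000000

Burst at position 4, length 2


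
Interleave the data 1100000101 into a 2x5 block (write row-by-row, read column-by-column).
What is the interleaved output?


Matrix:
  11000
  00101
Read columns: 1010010001

1010010001


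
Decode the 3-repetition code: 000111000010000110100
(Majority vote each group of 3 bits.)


Groups: 000, 111, 000, 010, 000, 110, 100
Majority votes: 0100010

0100010


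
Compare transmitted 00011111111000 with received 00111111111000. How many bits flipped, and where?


XOR: 00100000000000

1 error(s) at position(s): 2


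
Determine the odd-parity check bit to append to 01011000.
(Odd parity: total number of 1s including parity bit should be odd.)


Number of 1s in data: 3
Parity bit: 0

0


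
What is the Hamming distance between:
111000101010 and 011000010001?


XOR: 100000111011
Count of 1s: 6

6


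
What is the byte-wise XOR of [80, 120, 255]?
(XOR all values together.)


XOR chain: 80 ^ 120 ^ 255 = 215

215


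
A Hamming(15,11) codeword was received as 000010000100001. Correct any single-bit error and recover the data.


Syndrome = 0: no error detected

Data: 01000100001 (no errors)


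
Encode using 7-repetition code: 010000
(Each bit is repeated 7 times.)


Each bit -> 7 copies

000000011111110000000000000000000000000000


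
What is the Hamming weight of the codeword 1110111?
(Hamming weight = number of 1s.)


Counting 1s in 1110111

6


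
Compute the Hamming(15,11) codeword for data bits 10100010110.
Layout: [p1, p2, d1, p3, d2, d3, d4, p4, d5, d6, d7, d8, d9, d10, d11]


Parity bits: p1=1, p2=0, p3=1, p4=1

101101010010110


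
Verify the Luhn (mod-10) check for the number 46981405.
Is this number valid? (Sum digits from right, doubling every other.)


Luhn sum = 42
42 mod 10 = 2

Invalid (Luhn sum mod 10 = 2)


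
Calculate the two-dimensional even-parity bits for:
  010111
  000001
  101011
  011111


Row parities: 0101
Column parities: 100010

Row P: 0101, Col P: 100010, Corner: 0


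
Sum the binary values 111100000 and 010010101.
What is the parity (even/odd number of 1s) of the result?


111100000 = 480
010010101 = 149
Sum = 629 = 1001110101
1s count = 6

even parity (6 ones in 1001110101)


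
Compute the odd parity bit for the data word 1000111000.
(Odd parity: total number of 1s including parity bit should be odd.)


Number of 1s in data: 4
Parity bit: 1

1


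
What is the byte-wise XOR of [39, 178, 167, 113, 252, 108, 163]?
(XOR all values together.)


XOR chain: 39 ^ 178 ^ 167 ^ 113 ^ 252 ^ 108 ^ 163 = 112

112


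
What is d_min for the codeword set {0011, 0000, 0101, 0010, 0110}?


Comparing all pairs, minimum distance: 1
Can detect 0 errors, correct 0 errors

1


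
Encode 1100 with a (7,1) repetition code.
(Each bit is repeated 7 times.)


Each bit -> 7 copies

1111111111111100000000000000


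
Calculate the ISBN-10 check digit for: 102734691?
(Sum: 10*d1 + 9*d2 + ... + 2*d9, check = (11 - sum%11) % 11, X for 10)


Weighted sum: 166
166 mod 11 = 1

Check digit: X


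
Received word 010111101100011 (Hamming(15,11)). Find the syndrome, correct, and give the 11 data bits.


Syndrome = 0: no error detected

Data: 01111100011 (no errors)


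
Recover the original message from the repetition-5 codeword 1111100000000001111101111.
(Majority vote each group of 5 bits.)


Groups: 11111, 00000, 00000, 11111, 01111
Majority votes: 10011

10011


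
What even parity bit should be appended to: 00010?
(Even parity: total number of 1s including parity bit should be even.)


Number of 1s in data: 1
Parity bit: 1

1


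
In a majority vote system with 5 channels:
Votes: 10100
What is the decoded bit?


Ones: 2 out of 5
Threshold: 3

0 (2/5 voted 1)


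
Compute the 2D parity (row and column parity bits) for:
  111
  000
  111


Row parities: 101
Column parities: 000

Row P: 101, Col P: 000, Corner: 0


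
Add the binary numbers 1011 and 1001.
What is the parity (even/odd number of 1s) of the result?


1011 = 11
1001 = 9
Sum = 20 = 10100
1s count = 2

even parity (2 ones in 10100)


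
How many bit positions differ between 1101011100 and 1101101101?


XOR: 0000110001
Count of 1s: 3

3


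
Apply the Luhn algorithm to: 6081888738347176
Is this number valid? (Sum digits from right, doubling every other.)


Luhn sum = 81
81 mod 10 = 1

Invalid (Luhn sum mod 10 = 1)


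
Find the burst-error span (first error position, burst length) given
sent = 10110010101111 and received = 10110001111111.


XOR: 00000011010000

Burst at position 6, length 4


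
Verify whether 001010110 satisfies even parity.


Number of 1s: 4

Yes, parity is correct (4 ones)


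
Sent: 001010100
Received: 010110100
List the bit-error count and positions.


XOR: 011100000

3 error(s) at position(s): 1, 2, 3


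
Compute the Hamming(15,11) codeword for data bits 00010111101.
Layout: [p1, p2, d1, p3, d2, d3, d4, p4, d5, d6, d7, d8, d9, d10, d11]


Parity bits: p1=0, p2=0, p3=0, p4=1

000000110111101


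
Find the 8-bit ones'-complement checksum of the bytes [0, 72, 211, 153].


Sum = 436 mod 256 = 180
Complement = 75

75


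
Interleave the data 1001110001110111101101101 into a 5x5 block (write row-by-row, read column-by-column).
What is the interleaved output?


Matrix:
  10011
  10001
  11011
  11011
  01101
Read columns: 1111000111000011011011111

1111000111000011011011111


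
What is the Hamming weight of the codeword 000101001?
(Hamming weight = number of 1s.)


Counting 1s in 000101001

3


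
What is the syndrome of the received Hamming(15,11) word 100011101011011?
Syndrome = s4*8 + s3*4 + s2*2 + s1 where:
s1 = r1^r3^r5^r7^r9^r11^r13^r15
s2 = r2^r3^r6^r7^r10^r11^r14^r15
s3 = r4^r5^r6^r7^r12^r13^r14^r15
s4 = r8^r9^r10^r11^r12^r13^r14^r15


s1=0, s2=1, s3=0, s4=1

Syndrome = 10 (error at position 10)


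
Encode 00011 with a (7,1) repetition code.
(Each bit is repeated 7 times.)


Each bit -> 7 copies

00000000000000000000011111111111111


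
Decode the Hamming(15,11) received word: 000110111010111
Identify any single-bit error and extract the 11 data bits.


Syndrome = 0: no error detected

Data: 01011010111 (no errors)


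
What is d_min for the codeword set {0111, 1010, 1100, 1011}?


Comparing all pairs, minimum distance: 1
Can detect 0 errors, correct 0 errors

1


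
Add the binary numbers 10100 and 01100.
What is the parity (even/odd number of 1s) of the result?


10100 = 20
01100 = 12
Sum = 32 = 100000
1s count = 1

odd parity (1 ones in 100000)


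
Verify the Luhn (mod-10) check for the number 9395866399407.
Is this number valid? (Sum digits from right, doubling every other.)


Luhn sum = 77
77 mod 10 = 7

Invalid (Luhn sum mod 10 = 7)


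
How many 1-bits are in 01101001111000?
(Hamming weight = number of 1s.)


Counting 1s in 01101001111000

7


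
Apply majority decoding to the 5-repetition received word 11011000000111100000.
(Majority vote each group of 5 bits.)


Groups: 11011, 00000, 01111, 00000
Majority votes: 1010

1010


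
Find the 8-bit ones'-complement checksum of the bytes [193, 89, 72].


Sum = 354 mod 256 = 98
Complement = 157

157


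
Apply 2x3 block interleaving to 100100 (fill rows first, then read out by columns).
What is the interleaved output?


Matrix:
  100
  100
Read columns: 110000

110000


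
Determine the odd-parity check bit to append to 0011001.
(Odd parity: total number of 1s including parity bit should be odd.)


Number of 1s in data: 3
Parity bit: 0

0


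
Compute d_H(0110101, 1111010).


XOR: 1001111
Count of 1s: 5

5


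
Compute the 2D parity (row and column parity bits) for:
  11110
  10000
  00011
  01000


Row parities: 0101
Column parities: 00101

Row P: 0101, Col P: 00101, Corner: 0


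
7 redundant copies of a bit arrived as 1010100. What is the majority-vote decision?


Ones: 3 out of 7
Threshold: 4

0 (3/7 voted 1)


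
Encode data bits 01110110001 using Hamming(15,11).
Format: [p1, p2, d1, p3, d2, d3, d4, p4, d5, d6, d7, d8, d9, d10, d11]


Parity bits: p1=0, p2=1, p3=0, p4=1

010011110110001


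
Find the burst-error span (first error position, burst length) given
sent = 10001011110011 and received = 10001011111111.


XOR: 00000000001100

Burst at position 10, length 2


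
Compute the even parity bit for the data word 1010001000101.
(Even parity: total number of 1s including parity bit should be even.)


Number of 1s in data: 5
Parity bit: 1

1


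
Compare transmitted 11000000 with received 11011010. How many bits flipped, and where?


XOR: 00011010

3 error(s) at position(s): 3, 4, 6


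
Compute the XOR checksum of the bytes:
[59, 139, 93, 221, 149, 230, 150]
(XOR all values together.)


XOR chain: 59 ^ 139 ^ 93 ^ 221 ^ 149 ^ 230 ^ 150 = 213

213


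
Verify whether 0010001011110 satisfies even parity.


Number of 1s: 6

Yes, parity is correct (6 ones)


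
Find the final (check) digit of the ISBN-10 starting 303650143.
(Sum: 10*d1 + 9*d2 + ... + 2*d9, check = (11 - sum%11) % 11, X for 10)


Weighted sum: 148
148 mod 11 = 5

Check digit: 6


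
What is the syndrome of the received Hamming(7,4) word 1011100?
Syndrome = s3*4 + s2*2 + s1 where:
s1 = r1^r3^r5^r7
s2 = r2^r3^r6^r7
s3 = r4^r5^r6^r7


s1=1, s2=1, s3=0

Syndrome = 3 (error at position 3)


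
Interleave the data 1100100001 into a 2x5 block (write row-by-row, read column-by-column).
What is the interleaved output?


Matrix:
  11001
  00001
Read columns: 1010000011

1010000011


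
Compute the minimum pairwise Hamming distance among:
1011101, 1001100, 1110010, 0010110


Comparing all pairs, minimum distance: 2
Can detect 1 errors, correct 0 errors

2


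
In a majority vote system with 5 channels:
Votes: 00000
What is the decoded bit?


Ones: 0 out of 5
Threshold: 3

0 (0/5 voted 1)


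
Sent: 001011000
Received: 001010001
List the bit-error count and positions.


XOR: 000001001

2 error(s) at position(s): 5, 8


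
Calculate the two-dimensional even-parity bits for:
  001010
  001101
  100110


Row parities: 011
Column parities: 100001

Row P: 011, Col P: 100001, Corner: 0


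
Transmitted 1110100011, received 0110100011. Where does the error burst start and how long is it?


XOR: 1000000000

Burst at position 0, length 1


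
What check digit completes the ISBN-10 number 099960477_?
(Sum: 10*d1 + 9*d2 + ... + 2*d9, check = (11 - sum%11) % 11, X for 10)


Weighted sum: 303
303 mod 11 = 6

Check digit: 5


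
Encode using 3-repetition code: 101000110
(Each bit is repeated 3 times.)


Each bit -> 3 copies

111000111000000000111111000


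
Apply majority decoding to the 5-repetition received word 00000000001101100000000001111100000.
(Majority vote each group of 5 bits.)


Groups: 00000, 00000, 11011, 00000, 00000, 11111, 00000
Majority votes: 0010010

0010010


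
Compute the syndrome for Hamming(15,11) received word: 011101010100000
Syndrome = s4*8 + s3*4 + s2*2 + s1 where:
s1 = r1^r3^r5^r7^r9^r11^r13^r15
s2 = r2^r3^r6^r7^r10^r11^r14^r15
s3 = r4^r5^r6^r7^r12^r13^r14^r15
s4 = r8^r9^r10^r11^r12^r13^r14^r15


s1=1, s2=0, s3=0, s4=0

Syndrome = 1 (error at position 1)


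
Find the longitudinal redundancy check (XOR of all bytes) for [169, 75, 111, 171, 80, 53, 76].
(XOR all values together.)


XOR chain: 169 ^ 75 ^ 111 ^ 171 ^ 80 ^ 53 ^ 76 = 15

15


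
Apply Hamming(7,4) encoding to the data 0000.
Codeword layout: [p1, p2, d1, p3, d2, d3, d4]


Parity bits: p1=0, p2=0, p3=0

0000000


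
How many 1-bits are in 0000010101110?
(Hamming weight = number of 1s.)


Counting 1s in 0000010101110

5


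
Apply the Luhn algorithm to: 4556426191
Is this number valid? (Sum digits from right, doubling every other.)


Luhn sum = 44
44 mod 10 = 4

Invalid (Luhn sum mod 10 = 4)


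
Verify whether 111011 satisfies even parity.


Number of 1s: 5

No, parity error (5 ones)


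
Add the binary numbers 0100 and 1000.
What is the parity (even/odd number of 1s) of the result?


0100 = 4
1000 = 8
Sum = 12 = 1100
1s count = 2

even parity (2 ones in 1100)


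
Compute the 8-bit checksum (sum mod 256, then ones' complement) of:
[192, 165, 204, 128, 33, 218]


Sum = 940 mod 256 = 172
Complement = 83

83


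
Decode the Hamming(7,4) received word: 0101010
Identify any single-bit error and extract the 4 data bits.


Syndrome = 0: no error detected

Data: 0010 (no errors)


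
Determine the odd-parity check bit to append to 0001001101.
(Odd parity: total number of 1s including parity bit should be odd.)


Number of 1s in data: 4
Parity bit: 1

1


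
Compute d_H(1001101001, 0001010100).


XOR: 1000111101
Count of 1s: 6

6


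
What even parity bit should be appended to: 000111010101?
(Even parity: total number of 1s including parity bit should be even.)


Number of 1s in data: 6
Parity bit: 0

0


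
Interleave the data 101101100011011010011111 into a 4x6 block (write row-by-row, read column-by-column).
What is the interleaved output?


Matrix:
  101101
  100011
  011010
  011111
Read columns: 110000111011100101111101

110000111011100101111101


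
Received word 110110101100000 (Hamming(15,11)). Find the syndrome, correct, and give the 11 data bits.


Syndrome = 6: error at position 6

Data: 01111100000 (corrected bit 6)


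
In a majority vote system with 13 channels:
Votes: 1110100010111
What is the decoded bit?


Ones: 8 out of 13
Threshold: 7

1 (8/13 voted 1)


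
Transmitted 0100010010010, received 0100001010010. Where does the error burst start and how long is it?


XOR: 0000011000000

Burst at position 5, length 2


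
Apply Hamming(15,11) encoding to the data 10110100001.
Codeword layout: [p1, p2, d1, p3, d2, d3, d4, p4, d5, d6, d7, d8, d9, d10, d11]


Parity bits: p1=1, p2=1, p3=1, p4=0

111101100100001


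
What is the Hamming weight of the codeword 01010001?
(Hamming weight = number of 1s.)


Counting 1s in 01010001

3


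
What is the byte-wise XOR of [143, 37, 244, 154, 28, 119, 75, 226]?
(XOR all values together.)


XOR chain: 143 ^ 37 ^ 244 ^ 154 ^ 28 ^ 119 ^ 75 ^ 226 = 6

6


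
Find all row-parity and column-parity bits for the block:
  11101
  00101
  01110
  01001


Row parities: 0010
Column parities: 11111

Row P: 0010, Col P: 11111, Corner: 1


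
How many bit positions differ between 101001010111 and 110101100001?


XOR: 011100110110
Count of 1s: 7

7


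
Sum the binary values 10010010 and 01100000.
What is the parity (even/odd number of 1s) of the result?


10010010 = 146
01100000 = 96
Sum = 242 = 11110010
1s count = 5

odd parity (5 ones in 11110010)


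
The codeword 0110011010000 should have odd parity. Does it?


Number of 1s: 5

Yes, parity is correct (5 ones)


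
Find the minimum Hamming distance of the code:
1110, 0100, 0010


Comparing all pairs, minimum distance: 2
Can detect 1 errors, correct 0 errors

2


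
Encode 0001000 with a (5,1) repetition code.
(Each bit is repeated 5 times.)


Each bit -> 5 copies

00000000000000011111000000000000000


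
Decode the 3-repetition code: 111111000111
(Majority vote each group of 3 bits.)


Groups: 111, 111, 000, 111
Majority votes: 1101

1101


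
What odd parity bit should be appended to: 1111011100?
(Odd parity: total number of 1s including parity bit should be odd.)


Number of 1s in data: 7
Parity bit: 0

0


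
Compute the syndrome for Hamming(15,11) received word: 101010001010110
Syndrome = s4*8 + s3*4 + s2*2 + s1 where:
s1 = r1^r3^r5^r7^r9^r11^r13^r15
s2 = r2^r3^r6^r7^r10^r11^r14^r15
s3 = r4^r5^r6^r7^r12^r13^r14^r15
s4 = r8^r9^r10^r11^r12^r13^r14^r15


s1=0, s2=1, s3=1, s4=0

Syndrome = 6 (error at position 6)


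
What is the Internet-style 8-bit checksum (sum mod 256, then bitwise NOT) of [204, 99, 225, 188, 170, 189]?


Sum = 1075 mod 256 = 51
Complement = 204

204


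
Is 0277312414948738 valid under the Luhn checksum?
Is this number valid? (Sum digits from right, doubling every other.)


Luhn sum = 76
76 mod 10 = 6

Invalid (Luhn sum mod 10 = 6)


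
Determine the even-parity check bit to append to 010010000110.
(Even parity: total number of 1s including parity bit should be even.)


Number of 1s in data: 4
Parity bit: 0

0


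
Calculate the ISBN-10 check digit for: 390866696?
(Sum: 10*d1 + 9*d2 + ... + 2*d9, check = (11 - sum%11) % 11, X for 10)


Weighted sum: 296
296 mod 11 = 10

Check digit: 1


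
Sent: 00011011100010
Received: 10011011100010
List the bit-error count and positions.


XOR: 10000000000000

1 error(s) at position(s): 0


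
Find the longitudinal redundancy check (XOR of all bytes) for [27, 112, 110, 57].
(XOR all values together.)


XOR chain: 27 ^ 112 ^ 110 ^ 57 = 60

60


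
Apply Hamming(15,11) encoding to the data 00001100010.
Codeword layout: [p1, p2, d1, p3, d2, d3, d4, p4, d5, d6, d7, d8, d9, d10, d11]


Parity bits: p1=1, p2=0, p3=1, p4=1

100100011100010


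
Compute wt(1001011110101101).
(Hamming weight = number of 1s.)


Counting 1s in 1001011110101101

10


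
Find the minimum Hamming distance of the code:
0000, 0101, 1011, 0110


Comparing all pairs, minimum distance: 2
Can detect 1 errors, correct 0 errors

2


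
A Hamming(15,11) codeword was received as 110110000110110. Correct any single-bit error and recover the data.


Syndrome = 0: no error detected

Data: 01000110110 (no errors)


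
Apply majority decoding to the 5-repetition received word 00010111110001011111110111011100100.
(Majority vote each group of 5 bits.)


Groups: 00010, 11111, 00010, 11111, 11011, 10111, 00100
Majority votes: 0101110

0101110


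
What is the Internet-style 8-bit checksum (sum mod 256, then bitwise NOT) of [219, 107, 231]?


Sum = 557 mod 256 = 45
Complement = 210

210


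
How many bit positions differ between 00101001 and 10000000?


XOR: 10101001
Count of 1s: 4

4


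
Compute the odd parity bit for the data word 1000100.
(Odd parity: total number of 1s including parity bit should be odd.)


Number of 1s in data: 2
Parity bit: 1

1


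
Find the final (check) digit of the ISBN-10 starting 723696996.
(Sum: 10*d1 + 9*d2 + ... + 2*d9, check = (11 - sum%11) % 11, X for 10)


Weighted sum: 313
313 mod 11 = 5

Check digit: 6


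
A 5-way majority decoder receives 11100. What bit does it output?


Ones: 3 out of 5
Threshold: 3

1 (3/5 voted 1)


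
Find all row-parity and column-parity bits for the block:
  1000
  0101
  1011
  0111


Row parities: 1011
Column parities: 0001

Row P: 1011, Col P: 0001, Corner: 1


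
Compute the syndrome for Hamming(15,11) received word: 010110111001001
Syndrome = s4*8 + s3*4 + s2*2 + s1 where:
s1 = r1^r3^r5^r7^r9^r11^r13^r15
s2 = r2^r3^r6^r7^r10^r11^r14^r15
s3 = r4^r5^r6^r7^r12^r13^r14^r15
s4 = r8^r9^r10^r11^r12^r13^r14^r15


s1=0, s2=1, s3=1, s4=0

Syndrome = 6 (error at position 6)


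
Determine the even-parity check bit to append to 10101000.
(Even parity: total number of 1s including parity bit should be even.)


Number of 1s in data: 3
Parity bit: 1

1


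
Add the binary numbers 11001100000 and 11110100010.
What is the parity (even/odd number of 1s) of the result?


11001100000 = 1632
11110100010 = 1954
Sum = 3586 = 111000000010
1s count = 4

even parity (4 ones in 111000000010)


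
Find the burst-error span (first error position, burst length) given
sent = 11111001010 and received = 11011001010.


XOR: 00100000000

Burst at position 2, length 1


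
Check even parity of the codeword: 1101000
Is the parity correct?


Number of 1s: 3

No, parity error (3 ones)


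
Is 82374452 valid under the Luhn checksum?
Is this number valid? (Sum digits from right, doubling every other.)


Luhn sum = 37
37 mod 10 = 7

Invalid (Luhn sum mod 10 = 7)


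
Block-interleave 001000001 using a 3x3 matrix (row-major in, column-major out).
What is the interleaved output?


Matrix:
  001
  000
  001
Read columns: 000000101

000000101


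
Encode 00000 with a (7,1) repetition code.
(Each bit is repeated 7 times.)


Each bit -> 7 copies

00000000000000000000000000000000000


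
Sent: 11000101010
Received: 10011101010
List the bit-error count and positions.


XOR: 01011000000

3 error(s) at position(s): 1, 3, 4


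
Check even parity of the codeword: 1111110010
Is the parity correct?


Number of 1s: 7

No, parity error (7 ones)


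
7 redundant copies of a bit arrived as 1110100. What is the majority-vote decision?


Ones: 4 out of 7
Threshold: 4

1 (4/7 voted 1)


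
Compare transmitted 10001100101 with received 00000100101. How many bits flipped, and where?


XOR: 10001000000

2 error(s) at position(s): 0, 4


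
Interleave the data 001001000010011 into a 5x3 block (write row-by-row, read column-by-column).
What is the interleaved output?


Matrix:
  001
  001
  000
  010
  011
Read columns: 000000001111001

000000001111001


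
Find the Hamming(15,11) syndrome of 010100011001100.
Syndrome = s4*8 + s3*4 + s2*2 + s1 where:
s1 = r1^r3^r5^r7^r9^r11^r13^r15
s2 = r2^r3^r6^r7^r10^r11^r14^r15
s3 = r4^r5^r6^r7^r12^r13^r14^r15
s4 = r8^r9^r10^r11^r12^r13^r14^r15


s1=0, s2=1, s3=1, s4=0

Syndrome = 6 (error at position 6)


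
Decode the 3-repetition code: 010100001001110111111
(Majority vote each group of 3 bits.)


Groups: 010, 100, 001, 001, 110, 111, 111
Majority votes: 0000111

0000111


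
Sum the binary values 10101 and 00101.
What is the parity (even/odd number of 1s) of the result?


10101 = 21
00101 = 5
Sum = 26 = 11010
1s count = 3

odd parity (3 ones in 11010)


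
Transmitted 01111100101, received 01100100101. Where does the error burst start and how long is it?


XOR: 00011000000

Burst at position 3, length 2


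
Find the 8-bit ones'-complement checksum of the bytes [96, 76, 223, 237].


Sum = 632 mod 256 = 120
Complement = 135

135


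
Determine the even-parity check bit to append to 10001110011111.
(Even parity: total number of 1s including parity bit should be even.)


Number of 1s in data: 9
Parity bit: 1

1


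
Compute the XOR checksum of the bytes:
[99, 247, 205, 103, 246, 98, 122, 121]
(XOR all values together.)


XOR chain: 99 ^ 247 ^ 205 ^ 103 ^ 246 ^ 98 ^ 122 ^ 121 = 169

169


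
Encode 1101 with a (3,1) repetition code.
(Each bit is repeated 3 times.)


Each bit -> 3 copies

111111000111


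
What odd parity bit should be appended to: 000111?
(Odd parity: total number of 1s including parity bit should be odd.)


Number of 1s in data: 3
Parity bit: 0

0


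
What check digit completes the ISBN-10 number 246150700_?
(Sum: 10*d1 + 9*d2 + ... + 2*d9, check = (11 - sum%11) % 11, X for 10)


Weighted sum: 169
169 mod 11 = 4

Check digit: 7


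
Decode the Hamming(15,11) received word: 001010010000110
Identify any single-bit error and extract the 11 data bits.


Syndrome = 13: error at position 13

Data: 11000000010 (corrected bit 13)


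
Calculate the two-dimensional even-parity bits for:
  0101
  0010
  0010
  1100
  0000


Row parities: 01100
Column parities: 1001

Row P: 01100, Col P: 1001, Corner: 0


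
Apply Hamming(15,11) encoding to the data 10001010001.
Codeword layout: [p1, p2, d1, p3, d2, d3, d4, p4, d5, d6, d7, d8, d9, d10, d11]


Parity bits: p1=0, p2=1, p3=1, p4=1

011100011010001


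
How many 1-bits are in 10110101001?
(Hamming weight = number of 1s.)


Counting 1s in 10110101001

6


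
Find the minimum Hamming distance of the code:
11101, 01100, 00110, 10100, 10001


Comparing all pairs, minimum distance: 2
Can detect 1 errors, correct 0 errors

2


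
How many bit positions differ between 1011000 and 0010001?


XOR: 1001001
Count of 1s: 3

3


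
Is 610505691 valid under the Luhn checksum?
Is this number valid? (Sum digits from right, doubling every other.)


Luhn sum = 26
26 mod 10 = 6

Invalid (Luhn sum mod 10 = 6)


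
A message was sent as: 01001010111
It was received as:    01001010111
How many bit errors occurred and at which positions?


XOR: 00000000000

0 errors (received matches sent)


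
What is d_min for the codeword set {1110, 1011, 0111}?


Comparing all pairs, minimum distance: 2
Can detect 1 errors, correct 0 errors

2


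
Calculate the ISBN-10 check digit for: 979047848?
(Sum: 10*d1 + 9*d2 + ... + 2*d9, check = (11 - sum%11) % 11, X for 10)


Weighted sum: 344
344 mod 11 = 3

Check digit: 8


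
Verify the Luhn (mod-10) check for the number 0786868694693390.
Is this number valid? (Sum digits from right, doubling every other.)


Luhn sum = 89
89 mod 10 = 9

Invalid (Luhn sum mod 10 = 9)


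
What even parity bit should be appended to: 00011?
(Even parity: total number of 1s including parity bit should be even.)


Number of 1s in data: 2
Parity bit: 0

0


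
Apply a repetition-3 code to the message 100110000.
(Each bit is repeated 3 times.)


Each bit -> 3 copies

111000000111111000000000000


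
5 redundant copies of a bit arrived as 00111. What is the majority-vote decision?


Ones: 3 out of 5
Threshold: 3

1 (3/5 voted 1)


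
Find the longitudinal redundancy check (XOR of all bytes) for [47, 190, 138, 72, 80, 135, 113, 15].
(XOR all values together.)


XOR chain: 47 ^ 190 ^ 138 ^ 72 ^ 80 ^ 135 ^ 113 ^ 15 = 250

250


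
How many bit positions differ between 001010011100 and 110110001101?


XOR: 111100010001
Count of 1s: 6

6


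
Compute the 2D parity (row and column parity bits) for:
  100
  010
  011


Row parities: 110
Column parities: 101

Row P: 110, Col P: 101, Corner: 0


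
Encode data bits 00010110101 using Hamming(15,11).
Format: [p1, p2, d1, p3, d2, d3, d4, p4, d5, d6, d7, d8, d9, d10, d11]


Parity bits: p1=0, p2=0, p3=1, p4=0

000100100110101


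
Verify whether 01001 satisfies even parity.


Number of 1s: 2

Yes, parity is correct (2 ones)


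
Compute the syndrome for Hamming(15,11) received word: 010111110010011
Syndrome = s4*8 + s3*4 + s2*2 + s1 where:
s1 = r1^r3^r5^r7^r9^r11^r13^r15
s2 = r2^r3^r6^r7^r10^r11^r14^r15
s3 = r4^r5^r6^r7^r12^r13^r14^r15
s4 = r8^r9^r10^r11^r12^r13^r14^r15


s1=0, s2=0, s3=0, s4=0

Syndrome = 0 (no error)


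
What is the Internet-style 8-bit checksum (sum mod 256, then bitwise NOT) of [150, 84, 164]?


Sum = 398 mod 256 = 142
Complement = 113

113


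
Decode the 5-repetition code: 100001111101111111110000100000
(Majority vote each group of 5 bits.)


Groups: 10000, 11111, 01111, 11111, 00001, 00000
Majority votes: 011100

011100


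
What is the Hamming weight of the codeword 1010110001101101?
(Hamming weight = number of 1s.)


Counting 1s in 1010110001101101

9


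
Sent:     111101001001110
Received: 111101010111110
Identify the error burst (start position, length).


XOR: 000000011110000

Burst at position 7, length 4


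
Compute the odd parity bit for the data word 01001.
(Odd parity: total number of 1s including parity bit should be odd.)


Number of 1s in data: 2
Parity bit: 1

1


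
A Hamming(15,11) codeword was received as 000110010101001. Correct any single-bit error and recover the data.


Syndrome = 0: no error detected

Data: 01000101001 (no errors)


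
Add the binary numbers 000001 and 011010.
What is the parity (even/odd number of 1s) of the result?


000001 = 1
011010 = 26
Sum = 27 = 11011
1s count = 4

even parity (4 ones in 11011)


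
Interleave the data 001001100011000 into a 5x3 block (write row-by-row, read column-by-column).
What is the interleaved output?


Matrix:
  001
  001
  100
  011
  000
Read columns: 001000001011010

001000001011010


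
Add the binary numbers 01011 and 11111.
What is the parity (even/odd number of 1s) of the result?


01011 = 11
11111 = 31
Sum = 42 = 101010
1s count = 3

odd parity (3 ones in 101010)


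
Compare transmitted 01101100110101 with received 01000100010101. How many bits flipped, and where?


XOR: 00101000100000

3 error(s) at position(s): 2, 4, 8


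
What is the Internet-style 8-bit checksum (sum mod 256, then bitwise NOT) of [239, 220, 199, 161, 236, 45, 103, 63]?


Sum = 1266 mod 256 = 242
Complement = 13

13


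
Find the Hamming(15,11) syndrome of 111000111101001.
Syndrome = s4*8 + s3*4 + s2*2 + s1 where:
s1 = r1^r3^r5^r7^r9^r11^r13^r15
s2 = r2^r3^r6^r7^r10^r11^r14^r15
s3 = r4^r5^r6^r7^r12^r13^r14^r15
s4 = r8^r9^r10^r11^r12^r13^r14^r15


s1=1, s2=1, s3=1, s4=1

Syndrome = 15 (error at position 15)


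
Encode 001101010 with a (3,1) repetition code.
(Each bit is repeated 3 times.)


Each bit -> 3 copies

000000111111000111000111000
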